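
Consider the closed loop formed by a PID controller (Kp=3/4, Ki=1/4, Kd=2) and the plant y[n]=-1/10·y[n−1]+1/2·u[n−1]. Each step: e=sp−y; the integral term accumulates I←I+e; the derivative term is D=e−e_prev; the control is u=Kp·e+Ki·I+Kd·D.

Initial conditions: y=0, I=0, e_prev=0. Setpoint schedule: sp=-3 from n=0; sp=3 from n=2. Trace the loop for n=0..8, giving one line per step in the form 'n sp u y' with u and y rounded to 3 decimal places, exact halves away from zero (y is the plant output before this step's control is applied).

0 -3 -9.000 0.000
1 -3 9.750 -4.500
2 3 -10.350 5.325
3 3 29.816 -5.708
4 3 -53.631 15.479
5 3 117.149 -28.363
6 3 -232.017 61.411
7 3 483.610 -122.150
8 3 -980.732 254.020

(exact arithmetic carried between steps; '≈' marks a value shown rounded to 6 d.p. or computed from one; I and e_prev carry over from the previous line; the table rounds u and y to 3 d.p., halves away from zero)
n=0: y=0, sp=-3, e=sp−y=-3; I=-3, D=e−e_prev=-3; u=3/4·(-3)+1/4·(-3)+2·(-3)=-9; next y=-1/10·0+1/2·(-9)=-4.5
n=1: y=-4.5, sp=-3, e=sp−y=1.5; I=-1.5, D=e−e_prev=4.5; u=3/4·1.5+1/4·(-1.5)+2·4.5=9.75; next y=-1/10·(-4.5)+1/2·9.75=5.325
n=2: y=5.325, sp=3, e=sp−y=-2.325; I=-3.825, D=e−e_prev=-3.825; u=3/4·(-2.325)+1/4·(-3.825)+2·(-3.825)=-10.35; next y=-1/10·5.325+1/2·(-10.35)=-5.7075
n=3: y=-5.7075, sp=3, e=sp−y=8.7075; I=4.8825, D=e−e_prev=11.0325; u=3/4·8.7075+1/4·4.8825+2·11.0325=29.81625; next y=-1/10·(-5.7075)+1/2·29.81625=15.478875
n=4: y=15.478875, sp=3, e=sp−y=-12.478875; I=-7.596375, D=e−e_prev=-21.186375; u=3/4·(-12.478875)+1/4·(-7.596375)+2·(-21.186375)=-53.631; next y=-1/10·15.478875+1/2·(-53.631)≈-28.363388
n=5: y≈-28.363388, sp=3, e=sp−y≈31.363388; I≈23.767013, D=e−e_prev≈43.842263; u=3/4·31.363388+1/4·23.767013+2·43.842263≈117.148819; next y=-1/10·(-28.363388)+1/2·117.148819≈61.410748
n=6: y≈61.410748, sp=3, e=sp−y≈-58.410748; I≈-34.643736, D=e−e_prev≈-89.774136; u=3/4·(-58.410748)+1/4·(-34.643736)+2·(-89.774136)≈-232.017266; next y=-1/10·61.410748+1/2·(-232.017266)≈-122.149708
n=7: y≈-122.149708, sp=3, e=sp−y≈125.149708; I≈90.505972, D=e−e_prev≈183.560456; u=3/4·125.149708+1/4·90.505972+2·183.560456≈483.609686; next y=-1/10·(-122.149708)+1/2·483.609686≈254.019814
n=8: y≈254.019814, sp=3, e=sp−y≈-251.019814; I≈-160.513842, D=e−e_prev≈-376.169522; u=3/4·(-251.019814)+1/4·(-160.513842)+2·(-376.169522)≈-980.732364; next y=-1/10·254.019814+1/2·(-980.732364)≈-515.768164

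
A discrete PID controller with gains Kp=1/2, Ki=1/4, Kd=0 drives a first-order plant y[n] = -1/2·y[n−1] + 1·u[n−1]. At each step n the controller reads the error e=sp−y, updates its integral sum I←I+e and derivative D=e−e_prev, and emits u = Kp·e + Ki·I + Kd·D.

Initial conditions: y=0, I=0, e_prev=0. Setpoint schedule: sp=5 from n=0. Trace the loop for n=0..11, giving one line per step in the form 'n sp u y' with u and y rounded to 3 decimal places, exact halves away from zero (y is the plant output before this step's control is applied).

(exact arithmetic carried between steps; '≈' marks a value shown rounded to 6 d.p. or computed from one; I and e_prev carry over from the previous line; the table rounds u and y to 3 d.p., halves away from zero)
n=0: y=0, sp=5, e=sp−y=5; I=5, D=e−e_prev=5; u=1/2·5+1/4·5+0·5=3.75; next y=-1/2·0+1·3.75=3.75
n=1: y=3.75, sp=5, e=sp−y=1.25; I=6.25, D=e−e_prev=-3.75; u=1/2·1.25+1/4·6.25+0·(-3.75)=2.1875; next y=-1/2·3.75+1·2.1875=0.3125
n=2: y=0.3125, sp=5, e=sp−y=4.6875; I=10.9375, D=e−e_prev=3.4375; u=1/2·4.6875+1/4·10.9375+0·3.4375=5.078125; next y=-1/2·0.3125+1·5.078125=4.921875
n=3: y=4.921875, sp=5, e=sp−y=0.078125; I=11.015625, D=e−e_prev=-4.609375; u=1/2·0.078125+1/4·11.015625+0·(-4.609375)≈2.792969; next y=-1/2·4.921875+1·2.792969≈0.332031
n=4: y≈0.332031, sp=5, e=sp−y≈4.667969; I≈15.683594, D=e−e_prev≈4.589844; u=1/2·4.667969+1/4·15.683594+0·4.589844≈6.254883; next y=-1/2·0.332031+1·6.254883≈6.088867
n=5: y≈6.088867, sp=5, e=sp−y≈-1.088867; I≈14.594727, D=e−e_prev≈-5.756836; u=1/2·(-1.088867)+1/4·14.594727+0·(-5.756836)≈3.104248; next y=-1/2·6.088867+1·3.104248≈0.059814
n=6: y≈0.059814, sp=5, e=sp−y≈4.940186; I≈19.534912, D=e−e_prev≈6.029053; u=1/2·4.940186+1/4·19.534912+0·6.029053≈7.353821; next y=-1/2·0.059814+1·7.353821≈7.323914
n=7: y≈7.323914, sp=5, e=sp−y≈-2.323914; I≈17.210999, D=e−e_prev≈-7.264099; u=1/2·(-2.323914)+1/4·17.210999+0·(-7.264099)≈3.140793; next y=-1/2·7.323914+1·3.140793≈-0.521164
n=8: y≈-0.521164, sp=5, e=sp−y≈5.521164; I≈22.732162, D=e−e_prev≈7.845078; u=1/2·5.521164+1/4·22.732162+0·7.845078≈8.443623; next y=-1/2·(-0.521164)+1·8.443623≈8.704205
n=9: y≈8.704205, sp=5, e=sp−y≈-3.704205; I≈19.027958, D=e−e_prev≈-9.225368; u=1/2·(-3.704205)+1/4·19.027958+0·(-9.225368)≈2.904887; next y=-1/2·8.704205+1·2.904887≈-1.447215
n=10: y≈-1.447215, sp=5, e=sp−y≈6.447215; I≈25.475173, D=e−e_prev≈10.151420; u=1/2·6.447215+1/4·25.475173+0·10.151420≈9.592401; next y=-1/2·(-1.447215)+1·9.592401≈10.316008
n=11: y≈10.316008, sp=5, e=sp−y≈-5.316008; I≈20.159165, D=e−e_prev≈-11.763223; u=1/2·(-5.316008)+1/4·20.159165+0·(-11.763223)≈2.381787; next y=-1/2·10.316008+1·2.381787≈-2.776217

0 5 3.750 0.000
1 5 2.188 3.750
2 5 5.078 0.313
3 5 2.793 4.922
4 5 6.255 0.332
5 5 3.104 6.089
6 5 7.354 0.060
7 5 3.141 7.324
8 5 8.444 -0.521
9 5 2.905 8.704
10 5 9.592 -1.447
11 5 2.382 10.316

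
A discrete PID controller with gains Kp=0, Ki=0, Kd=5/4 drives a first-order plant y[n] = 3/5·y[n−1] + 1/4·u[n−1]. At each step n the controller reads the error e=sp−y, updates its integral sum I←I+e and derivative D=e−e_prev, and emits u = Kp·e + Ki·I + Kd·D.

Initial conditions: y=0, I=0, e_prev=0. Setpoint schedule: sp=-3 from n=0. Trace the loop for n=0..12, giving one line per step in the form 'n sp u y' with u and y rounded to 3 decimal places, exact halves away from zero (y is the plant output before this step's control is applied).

0 -3 -3.750 0.000
1 -3 1.172 -0.938
2 -3 -0.835 -0.270
3 -3 0.126 -0.370
4 -3 -0.225 -0.191
5 -3 -0.025 -0.171
6 -3 -0.077 -0.109
7 -3 -0.030 -0.085
8 -3 -0.033 -0.058
9 -3 -0.019 -0.043
10 -3 -0.016 -0.031
11 -3 -0.010 -0.022
12 -3 -0.008 -0.016

(exact arithmetic carried between steps; '≈' marks a value shown rounded to 6 d.p. or computed from one; I and e_prev carry over from the previous line; the table rounds u and y to 3 d.p., halves away from zero)
n=0: y=0, sp=-3, e=sp−y=-3; I=-3, D=e−e_prev=-3; u=0·(-3)+0·(-3)+5/4·(-3)=-3.75; next y=3/5·0+1/4·(-3.75)=-0.9375
n=1: y=-0.9375, sp=-3, e=sp−y=-2.0625; I=-5.0625, D=e−e_prev=0.9375; u=0·(-2.0625)+0·(-5.0625)+5/4·0.9375=1.171875; next y=3/5·(-0.9375)+1/4·1.171875≈-0.269531
n=2: y≈-0.269531, sp=-3, e=sp−y≈-2.730469; I≈-7.792969, D=e−e_prev≈-0.667969; u=0·(-2.730469)+0·(-7.792969)+5/4·(-0.667969)≈-0.834961; next y=3/5·(-0.269531)+1/4·(-0.834961)≈-0.370459
n=3: y≈-0.370459, sp=-3, e=sp−y≈-2.629541; I≈-10.422510, D=e−e_prev≈0.100928; u=0·(-2.629541)+0·(-10.422510)+5/4·0.100928≈0.126160; next y=3/5·(-0.370459)+1/4·0.126160≈-0.190735
n=4: y≈-0.190735, sp=-3, e=sp−y≈-2.809265; I≈-13.231774, D=e−e_prev≈-0.179724; u=0·(-2.809265)+0·(-13.231774)+5/4·(-0.179724)≈-0.224654; next y=3/5·(-0.190735)+1/4·(-0.224654)≈-0.170605
n=5: y≈-0.170605, sp=-3, e=sp−y≈-2.829395; I≈-16.061169, D=e−e_prev≈-0.020131; u=0·(-2.829395)+0·(-16.061169)+5/4·(-0.020131)≈-0.025163; next y=3/5·(-0.170605)+1/4·(-0.025163)≈-0.108654
n=6: y≈-0.108654, sp=-3, e=sp−y≈-2.891346; I≈-18.952516, D=e−e_prev≈-0.061951; u=0·(-2.891346)+0·(-18.952516)+5/4·(-0.061951)≈-0.077439; next y=3/5·(-0.108654)+1/4·(-0.077439)≈-0.084552
n=7: y≈-0.084552, sp=-3, e=sp−y≈-2.915448; I≈-21.867964, D=e−e_prev≈-0.024102; u=0·(-2.915448)+0·(-21.867964)+5/4·(-0.024102)≈-0.030127; next y=3/5·(-0.084552)+1/4·(-0.030127)≈-0.058263
n=8: y≈-0.058263, sp=-3, e=sp−y≈-2.941737; I≈-24.809701, D=e−e_prev≈-0.026289; u=0·(-2.941737)+0·(-24.809701)+5/4·(-0.026289)≈-0.032861; next y=3/5·(-0.058263)+1/4·(-0.032861)≈-0.043173
n=9: y≈-0.043173, sp=-3, e=sp−y≈-2.956827; I≈-27.766528, D=e−e_prev≈-0.015090; u=0·(-2.956827)+0·(-27.766528)+5/4·(-0.015090)≈-0.018862; next y=3/5·(-0.043173)+1/4·(-0.018862)≈-0.030619
n=10: y≈-0.030619, sp=-3, e=sp−y≈-2.969381; I≈-30.735908, D=e−e_prev≈-0.012554; u=0·(-2.969381)+0·(-30.735908)+5/4·(-0.012554)≈-0.015692; next y=3/5·(-0.030619)+1/4·(-0.015692)≈-0.022295
n=11: y≈-0.022295, sp=-3, e=sp−y≈-2.977705; I≈-33.713613, D=e−e_prev≈-0.008325; u=0·(-2.977705)+0·(-33.713613)+5/4·(-0.008325)≈-0.010406; next y=3/5·(-0.022295)+1/4·(-0.010406)≈-0.015978
n=12: y≈-0.015978, sp=-3, e=sp−y≈-2.984022; I≈-36.697635, D=e−e_prev≈-0.006316; u=0·(-2.984022)+0·(-36.697635)+5/4·(-0.006316)≈-0.007895; next y=3/5·(-0.015978)+1/4·(-0.007895)≈-0.011561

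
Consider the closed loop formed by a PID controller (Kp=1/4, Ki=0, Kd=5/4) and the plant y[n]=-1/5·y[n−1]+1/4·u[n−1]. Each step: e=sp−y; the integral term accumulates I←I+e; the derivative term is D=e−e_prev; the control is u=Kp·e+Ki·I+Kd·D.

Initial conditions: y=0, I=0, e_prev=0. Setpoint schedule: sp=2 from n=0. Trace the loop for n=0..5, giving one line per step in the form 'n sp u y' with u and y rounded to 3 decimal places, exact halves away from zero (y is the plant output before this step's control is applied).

(exact arithmetic carried between steps; '≈' marks a value shown rounded to 6 d.p. or computed from one; I and e_prev carry over from the previous line; the table rounds u and y to 3 d.p., halves away from zero)
n=0: y=0, sp=2, e=sp−y=2; I=2, D=e−e_prev=2; u=1/4·2+0·2+5/4·2=3; next y=-1/5·0+1/4·3=0.75
n=1: y=0.75, sp=2, e=sp−y=1.25; I=3.25, D=e−e_prev=-0.75; u=1/4·1.25+0·3.25+5/4·(-0.75)=-0.625; next y=-1/5·0.75+1/4·(-0.625)=-0.30625
n=2: y=-0.30625, sp=2, e=sp−y=2.30625; I=5.55625, D=e−e_prev=1.05625; u=1/4·2.30625+0·5.55625+5/4·1.05625=1.896875; next y=-1/5·(-0.30625)+1/4·1.896875≈0.535469
n=3: y≈0.535469, sp=2, e=sp−y≈1.464531; I≈7.020781, D=e−e_prev≈-0.841719; u=1/4·1.464531+0·7.020781+5/4·(-0.841719)≈-0.686016; next y=-1/5·0.535469+1/4·(-0.686016)≈-0.278598
n=4: y≈-0.278598, sp=2, e=sp−y≈2.278598; I≈9.299379, D=e−e_prev≈0.814066; u=1/4·2.278598+0·9.299379+5/4·0.814066≈1.587232; next y=-1/5·(-0.278598)+1/4·1.587232≈0.452528
n=5: y≈0.452528, sp=2, e=sp−y≈1.547472; I≈10.846851, D=e−e_prev≈-0.731125; u=1/4·1.547472+0·10.846851+5/4·(-0.731125)≈-0.527039; next y=-1/5·0.452528+1/4·(-0.527039)≈-0.222265

0 2 3.000 0.000
1 2 -0.625 0.750
2 2 1.897 -0.306
3 2 -0.686 0.535
4 2 1.587 -0.279
5 2 -0.527 0.453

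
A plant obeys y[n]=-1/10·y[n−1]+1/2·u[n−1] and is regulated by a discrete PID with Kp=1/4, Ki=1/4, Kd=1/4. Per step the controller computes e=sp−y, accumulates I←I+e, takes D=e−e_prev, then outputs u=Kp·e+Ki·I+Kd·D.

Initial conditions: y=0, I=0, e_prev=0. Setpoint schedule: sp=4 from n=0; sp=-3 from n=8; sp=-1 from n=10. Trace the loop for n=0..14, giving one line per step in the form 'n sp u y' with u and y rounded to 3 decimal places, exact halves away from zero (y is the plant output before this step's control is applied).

0 4 3.000 0.000
1 4 1.875 1.500
2 4 3.409 0.788
3 4 3.406 1.626
4 4 4.273 1.540
5 4 4.535 1.982
6 4 5.085 2.069
7 4 5.389 2.335
8 -3 0.528 2.461
9 -3 2.776 0.018
10 -1 1.885 1.386
11 -1 1.567 0.804
12 -1 1.046 0.703
13 -1 0.783 0.453
14 -1 0.437 0.346

(exact arithmetic carried between steps; '≈' marks a value shown rounded to 6 d.p. or computed from one; I and e_prev carry over from the previous line; the table rounds u and y to 3 d.p., halves away from zero)
n=0: y=0, sp=4, e=sp−y=4; I=4, D=e−e_prev=4; u=1/4·4+1/4·4+1/4·4=3; next y=-1/10·0+1/2·3=1.5
n=1: y=1.5, sp=4, e=sp−y=2.5; I=6.5, D=e−e_prev=-1.5; u=1/4·2.5+1/4·6.5+1/4·(-1.5)=1.875; next y=-1/10·1.5+1/2·1.875=0.7875
n=2: y=0.7875, sp=4, e=sp−y=3.2125; I=9.7125, D=e−e_prev=0.7125; u=1/4·3.2125+1/4·9.7125+1/4·0.7125=3.409375; next y=-1/10·0.7875+1/2·3.409375≈1.625938
n=3: y≈1.625938, sp=4, e=sp−y≈2.374063; I≈12.086563, D=e−e_prev≈-0.838438; u=1/4·2.374063+1/4·12.086563+1/4·(-0.838438)≈3.405547; next y=-1/10·1.625938+1/2·3.405547≈1.540180
n=4: y≈1.540180, sp=4, e=sp−y≈2.459820; I≈14.546383, D=e−e_prev≈0.085758; u=1/4·2.459820+1/4·14.546383+1/4·0.085758≈4.272990; next y=-1/10·1.540180+1/2·4.272990≈1.982477
n=5: y≈1.982477, sp=4, e=sp−y≈2.017523; I≈16.563906, D=e−e_prev≈-0.442297; u=1/4·2.017523+1/4·16.563906+1/4·(-0.442297)≈4.534783; next y=-1/10·1.982477+1/2·4.534783≈2.069144
n=6: y≈2.069144, sp=4, e=sp−y≈1.930856; I≈18.494762, D=e−e_prev≈-0.086667; u=1/4·1.930856+1/4·18.494762+1/4·(-0.086667)≈5.084738; next y=-1/10·2.069144+1/2·5.084738≈2.335455
n=7: y≈2.335455, sp=4, e=sp−y≈1.664545; I≈20.159307, D=e−e_prev≈-0.266311; u=1/4·1.664545+1/4·20.159307+1/4·(-0.266311)≈5.389385; next y=-1/10·2.335455+1/2·5.389385≈2.461147
n=8: y≈2.461147, sp=-3, e=sp−y≈-5.461147; I≈14.698160, D=e−e_prev≈-7.125693; u=1/4·(-5.461147)+1/4·14.698160+1/4·(-7.125693)≈0.527830; next y=-1/10·2.461147+1/2·0.527830≈0.017800
n=9: y≈0.017800, sp=-3, e=sp−y≈-3.017800; I≈11.680360, D=e−e_prev≈2.443347; u=1/4·(-3.017800)+1/4·11.680360+1/4·2.443347≈2.776477; next y=-1/10·0.017800+1/2·2.776477≈1.386458
n=10: y≈1.386458, sp=-1, e=sp−y≈-2.386458; I≈9.293902, D=e−e_prev≈0.631342; u=1/4·(-2.386458)+1/4·9.293902+1/4·0.631342≈1.884696; next y=-1/10·1.386458+1/2·1.884696≈0.803702
n=11: y≈0.803702, sp=-1, e=sp−y≈-1.803702; I≈7.490199, D=e−e_prev≈0.582756; u=1/4·(-1.803702)+1/4·7.490199+1/4·0.582756≈1.567313; next y=-1/10·0.803702+1/2·1.567313≈0.703286
n=12: y≈0.703286, sp=-1, e=sp−y≈-1.703286; I≈5.786913, D=e−e_prev≈0.100416; u=1/4·(-1.703286)+1/4·5.786913+1/4·0.100416≈1.046011; next y=-1/10·0.703286+1/2·1.046011≈0.452677
n=13: y≈0.452677, sp=-1, e=sp−y≈-1.452677; I≈4.334236, D=e−e_prev≈0.250610; u=1/4·(-1.452677)+1/4·4.334236+1/4·0.250610≈0.783042; next y=-1/10·0.452677+1/2·0.783042≈0.346253
n=14: y≈0.346253, sp=-1, e=sp−y≈-1.346253; I≈2.987983, D=e−e_prev≈0.106423; u=1/4·(-1.346253)+1/4·2.987983+1/4·0.106423≈0.437038; next y=-1/10·0.346253+1/2·0.437038≈0.183894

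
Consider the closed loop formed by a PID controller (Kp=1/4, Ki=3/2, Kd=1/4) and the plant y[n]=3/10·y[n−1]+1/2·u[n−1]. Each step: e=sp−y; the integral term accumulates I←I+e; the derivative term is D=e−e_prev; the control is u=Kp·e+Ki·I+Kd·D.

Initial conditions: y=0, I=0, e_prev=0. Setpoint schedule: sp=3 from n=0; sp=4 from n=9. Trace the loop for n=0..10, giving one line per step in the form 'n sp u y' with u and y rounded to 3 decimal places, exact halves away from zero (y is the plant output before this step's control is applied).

0 3 6.000 0.000
1 3 3.750 3.000
2 3 4.950 2.775
3 3 4.166 3.308
4 3 4.302 3.075
5 3 4.134 3.074
6 3 4.192 2.989
7 3 4.180 2.993
8 3 4.202 2.988
9 4 6.200 2.997
10 4 5.453 3.999

(exact arithmetic carried between steps; '≈' marks a value shown rounded to 6 d.p. or computed from one; I and e_prev carry over from the previous line; the table rounds u and y to 3 d.p., halves away from zero)
n=0: y=0, sp=3, e=sp−y=3; I=3, D=e−e_prev=3; u=1/4·3+3/2·3+1/4·3=6; next y=3/10·0+1/2·6=3
n=1: y=3, sp=3, e=sp−y=0; I=3, D=e−e_prev=-3; u=1/4·0+3/2·3+1/4·(-3)=3.75; next y=3/10·3+1/2·3.75=2.775
n=2: y=2.775, sp=3, e=sp−y=0.225; I=3.225, D=e−e_prev=0.225; u=1/4·0.225+3/2·3.225+1/4·0.225=4.95; next y=3/10·2.775+1/2·4.95=3.3075
n=3: y=3.3075, sp=3, e=sp−y=-0.3075; I=2.9175, D=e−e_prev=-0.5325; u=1/4·(-0.3075)+3/2·2.9175+1/4·(-0.5325)=4.16625; next y=3/10·3.3075+1/2·4.16625=3.075375
n=4: y=3.075375, sp=3, e=sp−y=-0.075375; I=2.842125, D=e−e_prev=0.232125; u=1/4·(-0.075375)+3/2·2.842125+1/4·0.232125=4.302375; next y=3/10·3.075375+1/2·4.302375=3.0738
n=5: y=3.0738, sp=3, e=sp−y=-0.0738; I=2.768325, D=e−e_prev=0.001575; u=1/4·(-0.0738)+3/2·2.768325+1/4·0.001575≈4.134431; next y=3/10·3.0738+1/2·4.134431≈2.989356
n=6: y≈2.989356, sp=3, e=sp−y≈0.010644; I≈2.778969, D=e−e_prev≈0.084444; u=1/4·0.010644+3/2·2.778969+1/4·0.084444≈4.192226; next y=3/10·2.989356+1/2·4.192226≈2.992920
n=7: y≈2.992920, sp=3, e=sp−y≈0.007080; I≈2.786050, D=e−e_prev≈-0.003564; u=1/4·0.007080+3/2·2.786050+1/4·(-0.003564)≈4.179953; next y=3/10·2.992920+1/2·4.179953≈2.987853
n=8: y≈2.987853, sp=3, e=sp−y≈0.012147; I≈2.798197, D=e−e_prev≈0.005067; u=1/4·0.012147+3/2·2.798197+1/4·0.005067≈4.201599; next y=3/10·2.987853+1/2·4.201599≈2.997155
n=9: y≈2.997155, sp=4, e=sp−y≈1.002845; I≈3.801042, D=e−e_prev≈0.990697; u=1/4·1.002845+3/2·3.801042+1/4·0.990697≈6.199948; next y=3/10·2.997155+1/2·6.199948≈3.999121
n=10: y≈3.999121, sp=4, e=sp−y≈0.000879; I≈3.801921, D=e−e_prev≈-1.001965; u=1/4·0.000879+3/2·3.801921+1/4·(-1.001965)≈5.452610; next y=3/10·3.999121+1/2·5.452610≈3.926041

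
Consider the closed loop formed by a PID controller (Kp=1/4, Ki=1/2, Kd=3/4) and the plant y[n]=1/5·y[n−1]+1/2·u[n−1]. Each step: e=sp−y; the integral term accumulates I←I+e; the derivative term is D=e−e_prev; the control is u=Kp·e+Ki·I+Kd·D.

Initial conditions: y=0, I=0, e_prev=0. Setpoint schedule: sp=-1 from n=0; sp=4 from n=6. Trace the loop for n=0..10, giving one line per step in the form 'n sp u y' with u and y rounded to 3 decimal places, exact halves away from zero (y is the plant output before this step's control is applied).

0 -1 -1.500 0.000
1 -1 -0.125 -0.750
2 -1 -1.619 -0.213
3 -1 -0.650 -0.852
4 -1 -1.738 -0.496
5 -1 -1.014 -0.968
6 4 5.714 -0.701
7 4 -0.611 2.717
8 4 6.312 0.238
9 4 1.885 3.204
10 4 6.938 1.583

(exact arithmetic carried between steps; '≈' marks a value shown rounded to 6 d.p. or computed from one; I and e_prev carry over from the previous line; the table rounds u and y to 3 d.p., halves away from zero)
n=0: y=0, sp=-1, e=sp−y=-1; I=-1, D=e−e_prev=-1; u=1/4·(-1)+1/2·(-1)+3/4·(-1)=-1.5; next y=1/5·0+1/2·(-1.5)=-0.75
n=1: y=-0.75, sp=-1, e=sp−y=-0.25; I=-1.25, D=e−e_prev=0.75; u=1/4·(-0.25)+1/2·(-1.25)+3/4·0.75=-0.125; next y=1/5·(-0.75)+1/2·(-0.125)=-0.2125
n=2: y=-0.2125, sp=-1, e=sp−y=-0.7875; I=-2.0375, D=e−e_prev=-0.5375; u=1/4·(-0.7875)+1/2·(-2.0375)+3/4·(-0.5375)=-1.61875; next y=1/5·(-0.2125)+1/2·(-1.61875)=-0.851875
n=3: y=-0.851875, sp=-1, e=sp−y=-0.148125; I=-2.185625, D=e−e_prev=0.639375; u=1/4·(-0.148125)+1/2·(-2.185625)+3/4·0.639375≈-0.650313; next y=1/5·(-0.851875)+1/2·(-0.650313)≈-0.495531
n=4: y≈-0.495531, sp=-1, e=sp−y≈-0.504469; I≈-2.690094, D=e−e_prev≈-0.356344; u=1/4·(-0.504469)+1/2·(-2.690094)+3/4·(-0.356344)≈-1.738422; next y=1/5·(-0.495531)+1/2·(-1.738422)≈-0.968317
n=5: y≈-0.968317, sp=-1, e=sp−y≈-0.031683; I≈-2.721777, D=e−e_prev≈0.472786; u=1/4·(-0.031683)+1/2·(-2.721777)+3/4·0.472786≈-1.014220; next y=1/5·(-0.968317)+1/2·(-1.014220)≈-0.700773
n=6: y≈-0.700773, sp=4, e=sp−y≈4.700773; I≈1.978997, D=e−e_prev≈4.732456; u=1/4·4.700773+1/2·1.978997+3/4·4.732456≈5.714034; next y=1/5·(-0.700773)+1/2·5.714034≈2.716862
n=7: y≈2.716862, sp=4, e=sp−y≈1.283138; I≈3.262134, D=e−e_prev≈-3.417635; u=1/4·1.283138+1/2·3.262134+3/4·(-3.417635)≈-0.611375; next y=1/5·2.716862+1/2·(-0.611375)≈0.237685
n=8: y≈0.237685, sp=4, e=sp−y≈3.762315; I≈7.024449, D=e−e_prev≈2.479177; u=1/4·3.762315+1/2·7.024449+3/4·2.479177≈6.312186; next y=1/5·0.237685+1/2·6.312186≈3.203630
n=9: y≈3.203630, sp=4, e=sp−y≈0.796370; I≈7.820819, D=e−e_prev≈-2.965945; u=1/4·0.796370+1/2·7.820819+3/4·(-2.965945)≈1.885043; next y=1/5·3.203630+1/2·1.885043≈1.583248
n=10: y≈1.583248, sp=4, e=sp−y≈2.416752; I≈10.237572, D=e−e_prev≈1.620383; u=1/4·2.416752+1/2·10.237572+3/4·1.620383≈6.938261; next y=1/5·1.583248+1/2·6.938261≈3.785780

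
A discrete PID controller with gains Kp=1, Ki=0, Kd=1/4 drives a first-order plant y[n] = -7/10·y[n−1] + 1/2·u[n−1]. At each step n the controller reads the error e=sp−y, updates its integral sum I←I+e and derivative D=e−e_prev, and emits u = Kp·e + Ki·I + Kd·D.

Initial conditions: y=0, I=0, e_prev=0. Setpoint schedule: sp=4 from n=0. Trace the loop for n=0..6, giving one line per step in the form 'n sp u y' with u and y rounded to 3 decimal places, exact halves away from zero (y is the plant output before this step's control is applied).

0 4 5.000 0.000
1 4 0.875 2.500
2 4 6.266 -1.313
3 4 -1.393 4.052
4 4 9.428 -3.532
5 4 -5.867 7.187
6 4 15.752 -7.964

(exact arithmetic carried between steps; '≈' marks a value shown rounded to 6 d.p. or computed from one; I and e_prev carry over from the previous line; the table rounds u and y to 3 d.p., halves away from zero)
n=0: y=0, sp=4, e=sp−y=4; I=4, D=e−e_prev=4; u=1·4+0·4+1/4·4=5; next y=-7/10·0+1/2·5=2.5
n=1: y=2.5, sp=4, e=sp−y=1.5; I=5.5, D=e−e_prev=-2.5; u=1·1.5+0·5.5+1/4·(-2.5)=0.875; next y=-7/10·2.5+1/2·0.875=-1.3125
n=2: y=-1.3125, sp=4, e=sp−y=5.3125; I=10.8125, D=e−e_prev=3.8125; u=1·5.3125+0·10.8125+1/4·3.8125=6.265625; next y=-7/10·(-1.3125)+1/2·6.265625≈4.051563
n=3: y≈4.051563, sp=4, e=sp−y≈-0.051563; I≈10.760938, D=e−e_prev≈-5.364063; u=1·(-0.051563)+0·10.760938+1/4·(-5.364063)≈-1.392578; next y=-7/10·4.051563+1/2·(-1.392578)≈-3.532383
n=4: y≈-3.532383, sp=4, e=sp−y≈7.532383; I≈18.293320, D=e−e_prev≈7.583945; u=1·7.532383+0·18.293320+1/4·7.583945≈9.428369; next y=-7/10·(-3.532383)+1/2·9.428369≈7.186853
n=5: y≈7.186853, sp=4, e=sp−y≈-3.186853; I≈15.106468, D=e−e_prev≈-10.719235; u=1·(-3.186853)+0·15.106468+1/4·(-10.719235)≈-5.866661; next y=-7/10·7.186853+1/2·(-5.866661)≈-7.964127
n=6: y≈-7.964127, sp=4, e=sp−y≈11.964127; I≈27.070595, D=e−e_prev≈15.150980; u=1·11.964127+0·27.070595+1/4·15.150980≈15.751872; next y=-7/10·(-7.964127)+1/2·15.751872≈13.450825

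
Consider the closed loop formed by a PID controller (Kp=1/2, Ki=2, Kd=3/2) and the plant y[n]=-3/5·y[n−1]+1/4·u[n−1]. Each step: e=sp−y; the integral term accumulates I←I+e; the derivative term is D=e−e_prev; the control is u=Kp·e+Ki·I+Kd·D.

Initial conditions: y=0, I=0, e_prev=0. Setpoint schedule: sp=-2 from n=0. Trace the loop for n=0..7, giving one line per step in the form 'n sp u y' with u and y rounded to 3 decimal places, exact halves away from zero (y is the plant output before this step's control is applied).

(exact arithmetic carried between steps; '≈' marks a value shown rounded to 6 d.p. or computed from one; I and e_prev carry over from the previous line; the table rounds u and y to 3 d.p., halves away from zero)
n=0: y=0, sp=-2, e=sp−y=-2; I=-2, D=e−e_prev=-2; u=1/2·(-2)+2·(-2)+3/2·(-2)=-8; next y=-3/5·0+1/4·(-8)=-2
n=1: y=-2, sp=-2, e=sp−y=0; I=-2, D=e−e_prev=2; u=1/2·0+2·(-2)+3/2·2=-1; next y=-3/5·(-2)+1/4·(-1)=0.95
n=2: y=0.95, sp=-2, e=sp−y=-2.95; I=-4.95, D=e−e_prev=-2.95; u=1/2·(-2.95)+2·(-4.95)+3/2·(-2.95)=-15.8; next y=-3/5·0.95+1/4·(-15.8)=-4.52
n=3: y=-4.52, sp=-2, e=sp−y=2.52; I=-2.43, D=e−e_prev=5.47; u=1/2·2.52+2·(-2.43)+3/2·5.47=4.605; next y=-3/5·(-4.52)+1/4·4.605=3.86325
n=4: y=3.86325, sp=-2, e=sp−y=-5.86325; I=-8.29325, D=e−e_prev=-8.38325; u=1/2·(-5.86325)+2·(-8.29325)+3/2·(-8.38325)=-32.093; next y=-3/5·3.86325+1/4·(-32.093)=-10.3412
n=5: y=-10.3412, sp=-2, e=sp−y=8.3412; I=0.04795, D=e−e_prev=14.20445; u=1/2·8.3412+2·0.04795+3/2·14.20445=25.573175; next y=-3/5·(-10.3412)+1/4·25.573175≈12.598014
n=6: y≈12.598014, sp=-2, e=sp−y≈-14.598014; I≈-14.550064, D=e−e_prev≈-22.939214; u=1/2·(-14.598014)+2·(-14.550064)+3/2·(-22.939214)≈-70.807955; next y=-3/5·12.598014+1/4·(-70.807955)≈-25.260797
n=7: y=-25.260797, sp=-2, e=sp−y=23.260797; I≈8.710733, D=e−e_prev≈37.858811; u=1/2·23.260797+2·8.710733+3/2·37.858811≈85.840081; next y=-3/5·(-25.260797)+1/4·85.840081≈36.616498

0 -2 -8.000 0.000
1 -2 -1.000 -2.000
2 -2 -15.800 0.950
3 -2 4.605 -4.520
4 -2 -32.093 3.863
5 -2 25.573 -10.341
6 -2 -70.808 12.598
7 -2 85.840 -25.261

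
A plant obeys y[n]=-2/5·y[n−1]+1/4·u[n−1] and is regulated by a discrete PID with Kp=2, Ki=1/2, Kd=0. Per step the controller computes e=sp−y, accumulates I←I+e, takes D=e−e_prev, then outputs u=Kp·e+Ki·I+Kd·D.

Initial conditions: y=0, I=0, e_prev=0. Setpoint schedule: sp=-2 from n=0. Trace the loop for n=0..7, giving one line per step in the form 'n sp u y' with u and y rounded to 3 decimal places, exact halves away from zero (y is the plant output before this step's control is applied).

(exact arithmetic carried between steps; '≈' marks a value shown rounded to 6 d.p. or computed from one; I and e_prev carry over from the previous line; the table rounds u and y to 3 d.p., halves away from zero)
n=0: y=0, sp=-2, e=sp−y=-2; I=-2, D=e−e_prev=-2; u=2·(-2)+1/2·(-2)+0·(-2)=-5; next y=-2/5·0+1/4·(-5)=-1.25
n=1: y=-1.25, sp=-2, e=sp−y=-0.75; I=-2.75, D=e−e_prev=1.25; u=2·(-0.75)+1/2·(-2.75)+0·1.25=-2.875; next y=-2/5·(-1.25)+1/4·(-2.875)=-0.21875
n=2: y=-0.21875, sp=-2, e=sp−y=-1.78125; I=-4.53125, D=e−e_prev=-1.03125; u=2·(-1.78125)+1/2·(-4.53125)+0·(-1.03125)=-5.828125; next y=-2/5·(-0.21875)+1/4·(-5.828125)≈-1.369531
n=3: y≈-1.369531, sp=-2, e=sp−y≈-0.630469; I≈-5.161719, D=e−e_prev≈1.150781; u=2·(-0.630469)+1/2·(-5.161719)+0·1.150781≈-3.841797; next y=-2/5·(-1.369531)+1/4·(-3.841797)≈-0.412637
n=4: y≈-0.412637, sp=-2, e=sp−y≈-1.587363; I≈-6.749082, D=e−e_prev≈-0.956895; u=2·(-1.587363)+1/2·(-6.749082)+0·(-0.956895)≈-6.549268; next y=-2/5·(-0.412637)+1/4·(-6.549268)≈-1.472262
n=5: y≈-1.472262, sp=-2, e=sp−y≈-0.527738; I≈-7.276820, D=e−e_prev≈1.059625; u=2·(-0.527738)+1/2·(-7.276820)+0·1.059625≈-4.693885; next y=-2/5·(-1.472262)+1/4·(-4.693885)≈-0.584566
n=6: y≈-0.584566, sp=-2, e=sp−y≈-1.415434; I≈-8.692253, D=e−e_prev≈-0.887696; u=2·(-1.415434)+1/2·(-8.692253)+0·(-0.887696)≈-7.176994; next y=-2/5·(-0.584566)+1/4·(-7.176994)≈-1.560422
n=7: y≈-1.560422, sp=-2, e=sp−y≈-0.439578; I≈-9.131832, D=e−e_prev≈0.975855; u=2·(-0.439578)+1/2·(-9.131832)+0·0.975855≈-5.445072; next y=-2/5·(-1.560422)+1/4·(-5.445072)≈-0.737099

0 -2 -5.000 0.000
1 -2 -2.875 -1.250
2 -2 -5.828 -0.219
3 -2 -3.842 -1.370
4 -2 -6.549 -0.413
5 -2 -4.694 -1.472
6 -2 -7.177 -0.585
7 -2 -5.445 -1.560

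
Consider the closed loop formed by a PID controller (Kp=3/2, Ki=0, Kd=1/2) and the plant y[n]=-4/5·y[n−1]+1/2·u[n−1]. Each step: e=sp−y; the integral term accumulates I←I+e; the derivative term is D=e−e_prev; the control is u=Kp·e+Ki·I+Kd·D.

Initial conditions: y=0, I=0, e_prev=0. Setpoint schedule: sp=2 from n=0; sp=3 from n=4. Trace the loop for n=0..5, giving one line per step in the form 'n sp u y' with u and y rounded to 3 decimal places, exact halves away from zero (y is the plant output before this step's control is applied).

(exact arithmetic carried between steps; '≈' marks a value shown rounded to 6 d.p. or computed from one; I and e_prev carry over from the previous line; the table rounds u and y to 3 d.p., halves away from zero)
n=0: y=0, sp=2, e=sp−y=2; I=2, D=e−e_prev=2; u=3/2·2+0·2+1/2·2=4; next y=-4/5·0+1/2·4=2
n=1: y=2, sp=2, e=sp−y=0; I=2, D=e−e_prev=-2; u=3/2·0+0·2+1/2·(-2)=-1; next y=-4/5·2+1/2·(-1)=-2.1
n=2: y=-2.1, sp=2, e=sp−y=4.1; I=6.1, D=e−e_prev=4.1; u=3/2·4.1+0·6.1+1/2·4.1=8.2; next y=-4/5·(-2.1)+1/2·8.2=5.78
n=3: y=5.78, sp=2, e=sp−y=-3.78; I=2.32, D=e−e_prev=-7.88; u=3/2·(-3.78)+0·2.32+1/2·(-7.88)=-9.61; next y=-4/5·5.78+1/2·(-9.61)=-9.429
n=4: y=-9.429, sp=3, e=sp−y=12.429; I=14.749, D=e−e_prev=16.209; u=3/2·12.429+0·14.749+1/2·16.209=26.748; next y=-4/5·(-9.429)+1/2·26.748=20.9172
n=5: y=20.9172, sp=3, e=sp−y=-17.9172; I=-3.1682, D=e−e_prev=-30.3462; u=3/2·(-17.9172)+0·(-3.1682)+1/2·(-30.3462)=-42.0489; next y=-4/5·20.9172+1/2·(-42.0489)=-37.75821

0 2 4.000 0.000
1 2 -1.000 2.000
2 2 8.200 -2.100
3 2 -9.610 5.780
4 3 26.748 -9.429
5 3 -42.049 20.917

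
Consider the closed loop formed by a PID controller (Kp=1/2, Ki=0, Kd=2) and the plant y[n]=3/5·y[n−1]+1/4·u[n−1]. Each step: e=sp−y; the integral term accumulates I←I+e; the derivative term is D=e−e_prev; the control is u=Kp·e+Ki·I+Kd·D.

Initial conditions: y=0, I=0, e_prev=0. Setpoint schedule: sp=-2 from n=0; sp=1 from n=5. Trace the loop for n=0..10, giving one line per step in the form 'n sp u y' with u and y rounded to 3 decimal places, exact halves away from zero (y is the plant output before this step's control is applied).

(exact arithmetic carried between steps; '≈' marks a value shown rounded to 6 d.p. or computed from one; I and e_prev carry over from the previous line; the table rounds u and y to 3 d.p., halves away from zero)
n=0: y=0, sp=-2, e=sp−y=-2; I=-2, D=e−e_prev=-2; u=1/2·(-2)+0·(-2)+2·(-2)=-5; next y=3/5·0+1/4·(-5)=-1.25
n=1: y=-1.25, sp=-2, e=sp−y=-0.75; I=-2.75, D=e−e_prev=1.25; u=1/2·(-0.75)+0·(-2.75)+2·1.25=2.125; next y=3/5·(-1.25)+1/4·2.125=-0.21875
n=2: y=-0.21875, sp=-2, e=sp−y=-1.78125; I=-4.53125, D=e−e_prev=-1.03125; u=1/2·(-1.78125)+0·(-4.53125)+2·(-1.03125)=-2.953125; next y=3/5·(-0.21875)+1/4·(-2.953125)≈-0.869531
n=3: y≈-0.869531, sp=-2, e=sp−y≈-1.130469; I≈-5.661719, D=e−e_prev≈0.650781; u=1/2·(-1.130469)+0·(-5.661719)+2·0.650781≈0.736328; next y=3/5·(-0.869531)+1/4·0.736328≈-0.337637
n=4: y≈-0.337637, sp=-2, e=sp−y≈-1.662363; I≈-7.324082, D=e−e_prev≈-0.531895; u=1/2·(-1.662363)+0·(-7.324082)+2·(-0.531895)≈-1.894971; next y=3/5·(-0.337637)+1/4·(-1.894971)≈-0.676325
n=5: y≈-0.676325, sp=1, e=sp−y≈1.676325; I≈-5.647757, D=e−e_prev≈3.338688; u=1/2·1.676325+0·(-5.647757)+2·3.338688≈7.515538; next y=3/5·(-0.676325)+1/4·7.515538≈1.473090
n=6: y≈1.473090, sp=1, e=sp−y≈-0.473090; I≈-6.120847, D=e−e_prev≈-2.149414; u=1/2·(-0.473090)+0·(-6.120847)+2·(-2.149414)≈-4.535374; next y=3/5·1.473090+1/4·(-4.535374)≈-0.249990
n=7: y≈-0.249990, sp=1, e=sp−y≈1.249990; I≈-4.870857, D=e−e_prev≈1.723079; u=1/2·1.249990+0·(-4.870857)+2·1.723079≈4.071154; next y=3/5·(-0.249990)+1/4·4.071154≈0.867795
n=8: y≈0.867795, sp=1, e=sp−y≈0.132205; I≈-4.738652, D=e−e_prev≈-1.117784; u=1/2·0.132205+0·(-4.738652)+2·(-1.117784)≈-2.169466; next y=3/5·0.867795+1/4·(-2.169466)≈-0.021690
n=9: y≈-0.021690, sp=1, e=sp−y≈1.021690; I≈-3.716962, D=e−e_prev≈0.889484; u=1/2·1.021690+0·(-3.716962)+2·0.889484≈2.289813; next y=3/5·(-0.021690)+1/4·2.289813≈0.559440
n=10: y≈0.559440, sp=1, e=sp−y≈0.440560; I≈-3.276402, D=e−e_prev≈-0.581129; u=1/2·0.440560+0·(-3.276402)+2·(-0.581129)≈-0.941978; next y=3/5·0.559440+1/4·(-0.941978)≈0.100169

0 -2 -5.000 0.000
1 -2 2.125 -1.250
2 -2 -2.953 -0.219
3 -2 0.736 -0.870
4 -2 -1.895 -0.338
5 1 7.516 -0.676
6 1 -4.535 1.473
7 1 4.071 -0.250
8 1 -2.169 0.868
9 1 2.290 -0.022
10 1 -0.942 0.559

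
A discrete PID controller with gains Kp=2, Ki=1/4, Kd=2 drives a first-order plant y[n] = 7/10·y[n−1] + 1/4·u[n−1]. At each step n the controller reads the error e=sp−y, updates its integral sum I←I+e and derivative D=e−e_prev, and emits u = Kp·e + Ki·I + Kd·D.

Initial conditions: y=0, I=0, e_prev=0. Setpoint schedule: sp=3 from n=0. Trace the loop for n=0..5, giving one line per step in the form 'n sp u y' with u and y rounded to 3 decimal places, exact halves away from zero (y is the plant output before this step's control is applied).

0 3 12.750 0.000
1 3 -6.047 3.188
2 3 10.770 0.720
3 3 -4.122 3.196
4 3 9.237 1.207
5 3 -2.569 3.154

(exact arithmetic carried between steps; '≈' marks a value shown rounded to 6 d.p. or computed from one; I and e_prev carry over from the previous line; the table rounds u and y to 3 d.p., halves away from zero)
n=0: y=0, sp=3, e=sp−y=3; I=3, D=e−e_prev=3; u=2·3+1/4·3+2·3=12.75; next y=7/10·0+1/4·12.75=3.1875
n=1: y=3.1875, sp=3, e=sp−y=-0.1875; I=2.8125, D=e−e_prev=-3.1875; u=2·(-0.1875)+1/4·2.8125+2·(-3.1875)=-6.046875; next y=7/10·3.1875+1/4·(-6.046875)≈0.719531
n=2: y≈0.719531, sp=3, e=sp−y≈2.280469; I≈5.092969, D=e−e_prev≈2.467969; u=2·2.280469+1/4·5.092969+2·2.467969≈10.770117; next y=7/10·0.719531+1/4·10.770117≈3.196201
n=3: y≈3.196201, sp=3, e=sp−y≈-0.196201; I≈4.896768, D=e−e_prev≈-2.476670; u=2·(-0.196201)+1/4·4.896768+2·(-2.476670)≈-4.121550; next y=7/10·3.196201+1/4·(-4.121550)≈1.206953
n=4: y≈1.206953, sp=3, e=sp−y≈1.793047; I≈6.689814, D=e−e_prev≈1.989248; u=2·1.793047+1/4·6.689814+2·1.989248≈9.237043; next y=7/10·1.206953+1/4·9.237043≈3.154128
n=5: y≈3.154128, sp=3, e=sp−y≈-0.154128; I≈6.535686, D=e−e_prev≈-1.947175; u=2·(-0.154128)+1/4·6.535686+2·(-1.947175)≈-2.568684; next y=7/10·3.154128+1/4·(-2.568684)≈1.565719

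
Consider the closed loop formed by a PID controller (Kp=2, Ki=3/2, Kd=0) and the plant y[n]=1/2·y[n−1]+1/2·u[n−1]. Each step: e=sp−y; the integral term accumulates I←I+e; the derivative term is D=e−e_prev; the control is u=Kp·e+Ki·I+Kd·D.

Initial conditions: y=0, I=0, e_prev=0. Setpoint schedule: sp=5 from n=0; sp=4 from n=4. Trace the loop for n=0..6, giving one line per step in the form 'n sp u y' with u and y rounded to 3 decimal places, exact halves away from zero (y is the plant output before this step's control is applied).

0 5 17.500 0.000
1 5 -5.625 8.750
2 5 13.906 1.563
3 5 -2.539 7.734
4 4 7.838 2.598
5 4 0.771 5.218
6 4 6.726 2.994

(exact arithmetic carried between steps; '≈' marks a value shown rounded to 6 d.p. or computed from one; I and e_prev carry over from the previous line; the table rounds u and y to 3 d.p., halves away from zero)
n=0: y=0, sp=5, e=sp−y=5; I=5, D=e−e_prev=5; u=2·5+3/2·5+0·5=17.5; next y=1/2·0+1/2·17.5=8.75
n=1: y=8.75, sp=5, e=sp−y=-3.75; I=1.25, D=e−e_prev=-8.75; u=2·(-3.75)+3/2·1.25+0·(-8.75)=-5.625; next y=1/2·8.75+1/2·(-5.625)=1.5625
n=2: y=1.5625, sp=5, e=sp−y=3.4375; I=4.6875, D=e−e_prev=7.1875; u=2·3.4375+3/2·4.6875+0·7.1875=13.90625; next y=1/2·1.5625+1/2·13.90625=7.734375
n=3: y=7.734375, sp=5, e=sp−y=-2.734375; I=1.953125, D=e−e_prev=-6.171875; u=2·(-2.734375)+3/2·1.953125+0·(-6.171875)≈-2.539063; next y=1/2·7.734375+1/2·(-2.539063)≈2.597656
n=4: y≈2.597656, sp=4, e=sp−y≈1.402344; I≈3.355469, D=e−e_prev≈4.136719; u=2·1.402344+3/2·3.355469+0·4.136719≈7.837891; next y=1/2·2.597656+1/2·7.837891≈5.217773
n=5: y≈5.217773, sp=4, e=sp−y≈-1.217773; I≈2.137695, D=e−e_prev≈-2.620117; u=2·(-1.217773)+3/2·2.137695+0·(-2.620117)≈0.770996; next y=1/2·5.217773+1/2·0.770996≈2.994385
n=6: y≈2.994385, sp=4, e=sp−y≈1.005615; I≈3.143311, D=e−e_prev≈2.223389; u=2·1.005615+3/2·3.143311+0·2.223389≈6.726196; next y=1/2·2.994385+1/2·6.726196≈4.860291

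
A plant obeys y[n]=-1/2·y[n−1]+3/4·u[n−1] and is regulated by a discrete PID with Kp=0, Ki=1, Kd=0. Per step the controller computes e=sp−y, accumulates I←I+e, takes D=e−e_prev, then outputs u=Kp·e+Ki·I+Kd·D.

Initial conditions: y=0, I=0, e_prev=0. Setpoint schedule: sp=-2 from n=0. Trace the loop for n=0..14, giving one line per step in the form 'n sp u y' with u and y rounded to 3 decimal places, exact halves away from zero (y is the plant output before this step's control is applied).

0 -2 -2.000 0.000
1 -2 -2.500 -1.500
2 -2 -3.375 -1.125
3 -2 -3.406 -1.969
4 -2 -3.836 -1.570
5 -2 -3.744 -2.092
6 -2 -3.982 -1.762
7 -2 -3.877 -2.105
8 -2 -4.022 -1.855
9 -2 -3.933 -2.089
10 -2 -4.028 -1.905
11 -2 -3.959 -2.068
12 -2 -4.024 -1.936
13 -2 -3.974 -2.050
14 -2 -4.019 -1.955

(exact arithmetic carried between steps; '≈' marks a value shown rounded to 6 d.p. or computed from one; I and e_prev carry over from the previous line; the table rounds u and y to 3 d.p., halves away from zero)
n=0: y=0, sp=-2, e=sp−y=-2; I=-2, D=e−e_prev=-2; u=0·(-2)+1·(-2)+0·(-2)=-2; next y=-1/2·0+3/4·(-2)=-1.5
n=1: y=-1.5, sp=-2, e=sp−y=-0.5; I=-2.5, D=e−e_prev=1.5; u=0·(-0.5)+1·(-2.5)+0·1.5=-2.5; next y=-1/2·(-1.5)+3/4·(-2.5)=-1.125
n=2: y=-1.125, sp=-2, e=sp−y=-0.875; I=-3.375, D=e−e_prev=-0.375; u=0·(-0.875)+1·(-3.375)+0·(-0.375)=-3.375; next y=-1/2·(-1.125)+3/4·(-3.375)=-1.96875
n=3: y=-1.96875, sp=-2, e=sp−y=-0.03125; I=-3.40625, D=e−e_prev=0.84375; u=0·(-0.03125)+1·(-3.40625)+0·0.84375=-3.40625; next y=-1/2·(-1.96875)+3/4·(-3.40625)≈-1.570313
n=4: y≈-1.570313, sp=-2, e=sp−y≈-0.429688; I≈-3.835938, D=e−e_prev≈-0.398438; u=0·(-0.429688)+1·(-3.835938)+0·(-0.398438)≈-3.835938; next y=-1/2·(-1.570313)+3/4·(-3.835938)≈-2.091797
n=5: y≈-2.091797, sp=-2, e=sp−y≈0.091797; I≈-3.744141, D=e−e_prev≈0.521484; u=0·0.091797+1·(-3.744141)+0·0.521484≈-3.744141; next y=-1/2·(-2.091797)+3/4·(-3.744141)≈-1.762207
n=6: y≈-1.762207, sp=-2, e=sp−y≈-0.237793; I≈-3.981934, D=e−e_prev≈-0.329590; u=0·(-0.237793)+1·(-3.981934)+0·(-0.329590)≈-3.981934; next y=-1/2·(-1.762207)+3/4·(-3.981934)≈-2.105347
n=7: y≈-2.105347, sp=-2, e=sp−y≈0.105347; I≈-3.876587, D=e−e_prev≈0.343140; u=0·0.105347+1·(-3.876587)+0·0.343140≈-3.876587; next y=-1/2·(-2.105347)+3/4·(-3.876587)≈-1.854767
n=8: y≈-1.854767, sp=-2, e=sp−y≈-0.145233; I≈-4.021820, D=e−e_prev≈-0.250580; u=0·(-0.145233)+1·(-4.021820)+0·(-0.250580)≈-4.021820; next y=-1/2·(-1.854767)+3/4·(-4.021820)≈-2.088982
n=9: y≈-2.088982, sp=-2, e=sp−y≈0.088982; I≈-3.932838, D=e−e_prev≈0.234215; u=0·0.088982+1·(-3.932838)+0·0.234215≈-3.932838; next y=-1/2·(-2.088982)+3/4·(-3.932838)≈-1.905138
n=10: y≈-1.905138, sp=-2, e=sp−y≈-0.094862; I≈-4.027700, D=e−e_prev≈-0.183844; u=0·(-0.094862)+1·(-4.027700)+0·(-0.183844)≈-4.027700; next y=-1/2·(-1.905138)+3/4·(-4.027700)≈-2.068206
n=11: y≈-2.068206, sp=-2, e=sp−y≈0.068206; I≈-3.959494, D=e−e_prev≈0.163068; u=0·0.068206+1·(-3.959494)+0·0.163068≈-3.959494; next y=-1/2·(-2.068206)+3/4·(-3.959494)≈-1.935517
n=12: y≈-1.935517, sp=-2, e=sp−y≈-0.064483; I≈-4.023977, D=e−e_prev≈-0.132689; u=0·(-0.064483)+1·(-4.023977)+0·(-0.132689)≈-4.023977; next y=-1/2·(-1.935517)+3/4·(-4.023977)≈-2.050224
n=13: y≈-2.050224, sp=-2, e=sp−y≈0.050224; I≈-3.973753, D=e−e_prev≈0.114706; u=0·0.050224+1·(-3.973753)+0·0.114706≈-3.973753; next y=-1/2·(-2.050224)+3/4·(-3.973753)≈-1.955203
n=14: y≈-1.955203, sp=-2, e=sp−y≈-0.044797; I≈-4.018550, D=e−e_prev≈-0.095021; u=0·(-0.044797)+1·(-4.018550)+0·(-0.095021)≈-4.018550; next y=-1/2·(-1.955203)+3/4·(-4.018550)≈-2.036311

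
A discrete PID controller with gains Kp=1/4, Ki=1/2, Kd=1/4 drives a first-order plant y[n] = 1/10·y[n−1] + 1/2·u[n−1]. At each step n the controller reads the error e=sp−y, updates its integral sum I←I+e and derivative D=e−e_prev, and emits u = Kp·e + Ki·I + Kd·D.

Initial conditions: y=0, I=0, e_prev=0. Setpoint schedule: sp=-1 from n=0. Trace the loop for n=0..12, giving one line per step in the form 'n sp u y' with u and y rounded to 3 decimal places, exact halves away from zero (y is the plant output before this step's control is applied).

(exact arithmetic carried between steps; '≈' marks a value shown rounded to 6 d.p. or computed from one; I and e_prev carry over from the previous line; the table rounds u and y to 3 d.p., halves away from zero)
n=0: y=0, sp=-1, e=sp−y=-1; I=-1, D=e−e_prev=-1; u=1/4·(-1)+1/2·(-1)+1/4·(-1)=-1; next y=1/10·0+1/2·(-1)=-0.5
n=1: y=-0.5, sp=-1, e=sp−y=-0.5; I=-1.5, D=e−e_prev=0.5; u=1/4·(-0.5)+1/2·(-1.5)+1/4·0.5=-0.75; next y=1/10·(-0.5)+1/2·(-0.75)=-0.425
n=2: y=-0.425, sp=-1, e=sp−y=-0.575; I=-2.075, D=e−e_prev=-0.075; u=1/4·(-0.575)+1/2·(-2.075)+1/4·(-0.075)=-1.2; next y=1/10·(-0.425)+1/2·(-1.2)=-0.6425
n=3: y=-0.6425, sp=-1, e=sp−y=-0.3575; I=-2.4325, D=e−e_prev=0.2175; u=1/4·(-0.3575)+1/2·(-2.4325)+1/4·0.2175=-1.25125; next y=1/10·(-0.6425)+1/2·(-1.25125)=-0.689875
n=4: y=-0.689875, sp=-1, e=sp−y=-0.310125; I=-2.742625, D=e−e_prev=0.047375; u=1/4·(-0.310125)+1/2·(-2.742625)+1/4·0.047375=-1.437; next y=1/10·(-0.689875)+1/2·(-1.437)≈-0.787488
n=5: y≈-0.787488, sp=-1, e=sp−y≈-0.212513; I≈-2.955138, D=e−e_prev≈0.097613; u=1/4·(-0.212513)+1/2·(-2.955138)+1/4·0.097613≈-1.506294; next y=1/10·(-0.787488)+1/2·(-1.506294)≈-0.831896
n=6: y≈-0.831896, sp=-1, e=sp−y≈-0.168104; I≈-3.123242, D=e−e_prev≈0.044408; u=1/4·(-0.168104)+1/2·(-3.123242)+1/4·0.044408≈-1.592545; next y=1/10·(-0.831896)+1/2·(-1.592545)≈-0.879462
n=7: y≈-0.879462, sp=-1, e=sp−y≈-0.120538; I≈-3.243780, D=e−e_prev≈0.047566; u=1/4·(-0.120538)+1/2·(-3.243780)+1/4·0.047566≈-1.640133; next y=1/10·(-0.879462)+1/2·(-1.640133)≈-0.908013
n=8: y≈-0.908013, sp=-1, e=sp−y≈-0.091987; I≈-3.335767, D=e−e_prev≈0.028551; u=1/4·(-0.091987)+1/2·(-3.335767)+1/4·0.028551≈-1.683743; next y=1/10·(-0.908013)+1/2·(-1.683743)≈-0.932673
n=9: y≈-0.932673, sp=-1, e=sp−y≈-0.067327; I≈-3.403095, D=e−e_prev≈0.024660; u=1/4·(-0.067327)+1/2·(-3.403095)+1/4·0.024660≈-1.712214; next y=1/10·(-0.932673)+1/2·(-1.712214)≈-0.949374
n=10: y≈-0.949374, sp=-1, e=sp−y≈-0.050626; I≈-3.453720, D=e−e_prev≈0.016702; u=1/4·(-0.050626)+1/2·(-3.453720)+1/4·0.016702≈-1.735341; next y=1/10·(-0.949374)+1/2·(-1.735341)≈-0.962608
n=11: y≈-0.962608, sp=-1, e=sp−y≈-0.037392; I≈-3.491112, D=e−e_prev≈0.013234; u=1/4·(-0.037392)+1/2·(-3.491112)+1/4·0.013234≈-1.751596; next y=1/10·(-0.962608)+1/2·(-1.751596)≈-0.972059
n=12: y≈-0.972059, sp=-1, e=sp−y≈-0.027941; I≈-3.519054, D=e−e_prev≈0.009451; u=1/4·(-0.027941)+1/2·(-3.519054)+1/4·0.009451≈-1.764149; next y=1/10·(-0.972059)+1/2·(-1.764149)≈-0.979281

0 -1 -1.000 0.000
1 -1 -0.750 -0.500
2 -1 -1.200 -0.425
3 -1 -1.251 -0.643
4 -1 -1.437 -0.690
5 -1 -1.506 -0.787
6 -1 -1.593 -0.832
7 -1 -1.640 -0.879
8 -1 -1.684 -0.908
9 -1 -1.712 -0.933
10 -1 -1.735 -0.949
11 -1 -1.752 -0.963
12 -1 -1.764 -0.972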